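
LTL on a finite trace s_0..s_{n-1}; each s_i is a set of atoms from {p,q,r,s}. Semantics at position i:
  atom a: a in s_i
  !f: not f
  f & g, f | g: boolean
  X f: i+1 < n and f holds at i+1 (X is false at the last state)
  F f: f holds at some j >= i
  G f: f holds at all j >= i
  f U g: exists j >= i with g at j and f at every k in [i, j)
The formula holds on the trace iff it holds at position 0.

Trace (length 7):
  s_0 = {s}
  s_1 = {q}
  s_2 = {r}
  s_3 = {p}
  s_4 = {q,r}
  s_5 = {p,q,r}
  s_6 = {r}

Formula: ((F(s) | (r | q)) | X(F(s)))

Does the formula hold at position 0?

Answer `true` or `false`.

Answer: true

Derivation:
s_0={s}: ((F(s) | (r | q)) | X(F(s)))=True (F(s) | (r | q))=True F(s)=True s=True (r | q)=False r=False q=False X(F(s))=False
s_1={q}: ((F(s) | (r | q)) | X(F(s)))=True (F(s) | (r | q))=True F(s)=False s=False (r | q)=True r=False q=True X(F(s))=False
s_2={r}: ((F(s) | (r | q)) | X(F(s)))=True (F(s) | (r | q))=True F(s)=False s=False (r | q)=True r=True q=False X(F(s))=False
s_3={p}: ((F(s) | (r | q)) | X(F(s)))=False (F(s) | (r | q))=False F(s)=False s=False (r | q)=False r=False q=False X(F(s))=False
s_4={q,r}: ((F(s) | (r | q)) | X(F(s)))=True (F(s) | (r | q))=True F(s)=False s=False (r | q)=True r=True q=True X(F(s))=False
s_5={p,q,r}: ((F(s) | (r | q)) | X(F(s)))=True (F(s) | (r | q))=True F(s)=False s=False (r | q)=True r=True q=True X(F(s))=False
s_6={r}: ((F(s) | (r | q)) | X(F(s)))=True (F(s) | (r | q))=True F(s)=False s=False (r | q)=True r=True q=False X(F(s))=False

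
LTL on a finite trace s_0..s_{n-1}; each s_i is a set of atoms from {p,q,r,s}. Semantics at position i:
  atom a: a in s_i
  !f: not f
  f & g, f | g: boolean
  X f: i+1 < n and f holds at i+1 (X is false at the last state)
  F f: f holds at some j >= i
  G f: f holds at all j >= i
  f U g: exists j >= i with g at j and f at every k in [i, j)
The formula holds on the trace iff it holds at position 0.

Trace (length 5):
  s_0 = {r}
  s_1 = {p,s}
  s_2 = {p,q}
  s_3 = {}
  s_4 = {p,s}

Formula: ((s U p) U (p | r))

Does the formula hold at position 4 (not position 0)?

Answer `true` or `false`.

Answer: true

Derivation:
s_0={r}: ((s U p) U (p | r))=True (s U p)=False s=False p=False (p | r)=True r=True
s_1={p,s}: ((s U p) U (p | r))=True (s U p)=True s=True p=True (p | r)=True r=False
s_2={p,q}: ((s U p) U (p | r))=True (s U p)=True s=False p=True (p | r)=True r=False
s_3={}: ((s U p) U (p | r))=False (s U p)=False s=False p=False (p | r)=False r=False
s_4={p,s}: ((s U p) U (p | r))=True (s U p)=True s=True p=True (p | r)=True r=False
Evaluating at position 4: result = True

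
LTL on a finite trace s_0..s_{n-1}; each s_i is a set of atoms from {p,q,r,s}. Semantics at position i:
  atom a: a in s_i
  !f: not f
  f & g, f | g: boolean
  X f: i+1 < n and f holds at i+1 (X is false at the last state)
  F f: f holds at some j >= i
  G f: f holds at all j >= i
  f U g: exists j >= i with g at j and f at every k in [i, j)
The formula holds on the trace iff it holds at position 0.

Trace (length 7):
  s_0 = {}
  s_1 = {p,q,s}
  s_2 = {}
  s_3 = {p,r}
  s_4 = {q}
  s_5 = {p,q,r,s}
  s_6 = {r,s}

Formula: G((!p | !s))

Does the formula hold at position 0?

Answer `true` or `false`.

Answer: false

Derivation:
s_0={}: G((!p | !s))=False (!p | !s)=True !p=True p=False !s=True s=False
s_1={p,q,s}: G((!p | !s))=False (!p | !s)=False !p=False p=True !s=False s=True
s_2={}: G((!p | !s))=False (!p | !s)=True !p=True p=False !s=True s=False
s_3={p,r}: G((!p | !s))=False (!p | !s)=True !p=False p=True !s=True s=False
s_4={q}: G((!p | !s))=False (!p | !s)=True !p=True p=False !s=True s=False
s_5={p,q,r,s}: G((!p | !s))=False (!p | !s)=False !p=False p=True !s=False s=True
s_6={r,s}: G((!p | !s))=True (!p | !s)=True !p=True p=False !s=False s=True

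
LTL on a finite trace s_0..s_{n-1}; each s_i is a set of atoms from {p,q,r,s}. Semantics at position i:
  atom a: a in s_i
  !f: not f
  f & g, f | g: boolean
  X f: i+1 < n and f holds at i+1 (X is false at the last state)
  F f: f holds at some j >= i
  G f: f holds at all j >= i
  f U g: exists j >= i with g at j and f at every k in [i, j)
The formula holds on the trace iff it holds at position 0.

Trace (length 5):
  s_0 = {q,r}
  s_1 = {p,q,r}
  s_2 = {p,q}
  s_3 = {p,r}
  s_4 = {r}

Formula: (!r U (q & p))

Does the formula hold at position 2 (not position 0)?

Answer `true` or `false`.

s_0={q,r}: (!r U (q & p))=False !r=False r=True (q & p)=False q=True p=False
s_1={p,q,r}: (!r U (q & p))=True !r=False r=True (q & p)=True q=True p=True
s_2={p,q}: (!r U (q & p))=True !r=True r=False (q & p)=True q=True p=True
s_3={p,r}: (!r U (q & p))=False !r=False r=True (q & p)=False q=False p=True
s_4={r}: (!r U (q & p))=False !r=False r=True (q & p)=False q=False p=False
Evaluating at position 2: result = True

Answer: true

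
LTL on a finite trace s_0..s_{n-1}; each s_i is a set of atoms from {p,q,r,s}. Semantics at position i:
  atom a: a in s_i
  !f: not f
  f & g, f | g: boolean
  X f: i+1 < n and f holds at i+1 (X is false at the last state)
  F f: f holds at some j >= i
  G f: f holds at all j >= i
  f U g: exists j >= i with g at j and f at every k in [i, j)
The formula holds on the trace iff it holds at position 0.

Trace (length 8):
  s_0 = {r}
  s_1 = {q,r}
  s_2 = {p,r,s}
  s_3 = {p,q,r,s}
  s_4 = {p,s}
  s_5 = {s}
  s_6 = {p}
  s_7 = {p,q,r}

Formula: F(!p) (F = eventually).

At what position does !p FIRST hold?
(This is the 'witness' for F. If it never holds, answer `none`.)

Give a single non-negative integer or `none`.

Answer: 0

Derivation:
s_0={r}: !p=True p=False
s_1={q,r}: !p=True p=False
s_2={p,r,s}: !p=False p=True
s_3={p,q,r,s}: !p=False p=True
s_4={p,s}: !p=False p=True
s_5={s}: !p=True p=False
s_6={p}: !p=False p=True
s_7={p,q,r}: !p=False p=True
F(!p) holds; first witness at position 0.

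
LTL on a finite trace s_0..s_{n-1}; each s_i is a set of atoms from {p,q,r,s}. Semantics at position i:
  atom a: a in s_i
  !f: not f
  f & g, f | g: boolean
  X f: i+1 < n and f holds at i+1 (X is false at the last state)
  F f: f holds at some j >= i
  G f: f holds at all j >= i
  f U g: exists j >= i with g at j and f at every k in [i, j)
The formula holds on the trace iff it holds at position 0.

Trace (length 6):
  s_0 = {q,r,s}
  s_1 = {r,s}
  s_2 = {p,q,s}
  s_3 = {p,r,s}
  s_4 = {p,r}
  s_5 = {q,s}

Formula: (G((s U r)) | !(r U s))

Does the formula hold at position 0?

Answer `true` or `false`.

Answer: false

Derivation:
s_0={q,r,s}: (G((s U r)) | !(r U s))=False G((s U r))=False (s U r)=True s=True r=True !(r U s)=False (r U s)=True
s_1={r,s}: (G((s U r)) | !(r U s))=False G((s U r))=False (s U r)=True s=True r=True !(r U s)=False (r U s)=True
s_2={p,q,s}: (G((s U r)) | !(r U s))=False G((s U r))=False (s U r)=True s=True r=False !(r U s)=False (r U s)=True
s_3={p,r,s}: (G((s U r)) | !(r U s))=False G((s U r))=False (s U r)=True s=True r=True !(r U s)=False (r U s)=True
s_4={p,r}: (G((s U r)) | !(r U s))=False G((s U r))=False (s U r)=True s=False r=True !(r U s)=False (r U s)=True
s_5={q,s}: (G((s U r)) | !(r U s))=False G((s U r))=False (s U r)=False s=True r=False !(r U s)=False (r U s)=True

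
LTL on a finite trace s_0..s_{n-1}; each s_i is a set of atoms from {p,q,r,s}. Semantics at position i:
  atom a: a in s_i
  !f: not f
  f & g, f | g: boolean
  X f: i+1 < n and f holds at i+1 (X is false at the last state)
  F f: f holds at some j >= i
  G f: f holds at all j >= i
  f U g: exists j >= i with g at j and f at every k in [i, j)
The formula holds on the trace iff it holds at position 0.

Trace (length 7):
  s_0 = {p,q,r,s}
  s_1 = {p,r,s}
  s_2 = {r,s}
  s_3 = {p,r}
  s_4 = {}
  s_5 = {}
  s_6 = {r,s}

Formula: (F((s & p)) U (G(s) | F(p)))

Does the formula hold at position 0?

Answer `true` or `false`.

s_0={p,q,r,s}: (F((s & p)) U (G(s) | F(p)))=True F((s & p))=True (s & p)=True s=True p=True (G(s) | F(p))=True G(s)=False F(p)=True
s_1={p,r,s}: (F((s & p)) U (G(s) | F(p)))=True F((s & p))=True (s & p)=True s=True p=True (G(s) | F(p))=True G(s)=False F(p)=True
s_2={r,s}: (F((s & p)) U (G(s) | F(p)))=True F((s & p))=False (s & p)=False s=True p=False (G(s) | F(p))=True G(s)=False F(p)=True
s_3={p,r}: (F((s & p)) U (G(s) | F(p)))=True F((s & p))=False (s & p)=False s=False p=True (G(s) | F(p))=True G(s)=False F(p)=True
s_4={}: (F((s & p)) U (G(s) | F(p)))=False F((s & p))=False (s & p)=False s=False p=False (G(s) | F(p))=False G(s)=False F(p)=False
s_5={}: (F((s & p)) U (G(s) | F(p)))=False F((s & p))=False (s & p)=False s=False p=False (G(s) | F(p))=False G(s)=False F(p)=False
s_6={r,s}: (F((s & p)) U (G(s) | F(p)))=True F((s & p))=False (s & p)=False s=True p=False (G(s) | F(p))=True G(s)=True F(p)=False

Answer: true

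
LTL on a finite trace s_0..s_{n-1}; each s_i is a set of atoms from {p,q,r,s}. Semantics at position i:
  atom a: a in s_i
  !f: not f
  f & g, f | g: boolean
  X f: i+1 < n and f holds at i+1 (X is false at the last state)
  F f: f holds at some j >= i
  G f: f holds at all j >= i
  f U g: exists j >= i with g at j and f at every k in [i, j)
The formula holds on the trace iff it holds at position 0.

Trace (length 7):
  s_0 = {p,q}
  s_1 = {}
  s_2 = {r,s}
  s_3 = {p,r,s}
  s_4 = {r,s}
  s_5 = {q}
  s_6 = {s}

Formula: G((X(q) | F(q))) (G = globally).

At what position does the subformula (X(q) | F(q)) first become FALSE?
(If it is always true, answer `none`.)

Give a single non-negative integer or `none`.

s_0={p,q}: (X(q) | F(q))=True X(q)=False q=True F(q)=True
s_1={}: (X(q) | F(q))=True X(q)=False q=False F(q)=True
s_2={r,s}: (X(q) | F(q))=True X(q)=False q=False F(q)=True
s_3={p,r,s}: (X(q) | F(q))=True X(q)=False q=False F(q)=True
s_4={r,s}: (X(q) | F(q))=True X(q)=True q=False F(q)=True
s_5={q}: (X(q) | F(q))=True X(q)=False q=True F(q)=True
s_6={s}: (X(q) | F(q))=False X(q)=False q=False F(q)=False
G((X(q) | F(q))) holds globally = False
First violation at position 6.

Answer: 6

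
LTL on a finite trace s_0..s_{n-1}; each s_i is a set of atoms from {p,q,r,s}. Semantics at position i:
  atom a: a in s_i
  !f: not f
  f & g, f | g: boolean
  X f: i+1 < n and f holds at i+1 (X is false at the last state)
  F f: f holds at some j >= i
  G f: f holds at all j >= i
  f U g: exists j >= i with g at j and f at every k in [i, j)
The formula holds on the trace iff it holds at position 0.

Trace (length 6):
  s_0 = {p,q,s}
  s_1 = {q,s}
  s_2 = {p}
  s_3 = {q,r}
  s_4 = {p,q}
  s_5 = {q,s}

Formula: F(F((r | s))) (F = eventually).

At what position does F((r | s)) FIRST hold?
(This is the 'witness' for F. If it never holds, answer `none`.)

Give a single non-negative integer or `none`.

Answer: 0

Derivation:
s_0={p,q,s}: F((r | s))=True (r | s)=True r=False s=True
s_1={q,s}: F((r | s))=True (r | s)=True r=False s=True
s_2={p}: F((r | s))=True (r | s)=False r=False s=False
s_3={q,r}: F((r | s))=True (r | s)=True r=True s=False
s_4={p,q}: F((r | s))=True (r | s)=False r=False s=False
s_5={q,s}: F((r | s))=True (r | s)=True r=False s=True
F(F((r | s))) holds; first witness at position 0.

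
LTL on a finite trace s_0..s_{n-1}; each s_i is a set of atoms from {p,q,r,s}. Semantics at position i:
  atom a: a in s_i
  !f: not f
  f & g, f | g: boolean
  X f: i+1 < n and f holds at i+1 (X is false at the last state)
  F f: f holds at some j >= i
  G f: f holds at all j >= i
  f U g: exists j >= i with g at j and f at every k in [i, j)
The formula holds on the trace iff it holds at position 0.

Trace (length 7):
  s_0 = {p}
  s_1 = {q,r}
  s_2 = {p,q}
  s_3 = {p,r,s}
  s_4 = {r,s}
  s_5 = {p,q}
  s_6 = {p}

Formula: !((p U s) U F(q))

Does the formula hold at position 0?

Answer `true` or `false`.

Answer: false

Derivation:
s_0={p}: !((p U s) U F(q))=False ((p U s) U F(q))=True (p U s)=False p=True s=False F(q)=True q=False
s_1={q,r}: !((p U s) U F(q))=False ((p U s) U F(q))=True (p U s)=False p=False s=False F(q)=True q=True
s_2={p,q}: !((p U s) U F(q))=False ((p U s) U F(q))=True (p U s)=True p=True s=False F(q)=True q=True
s_3={p,r,s}: !((p U s) U F(q))=False ((p U s) U F(q))=True (p U s)=True p=True s=True F(q)=True q=False
s_4={r,s}: !((p U s) U F(q))=False ((p U s) U F(q))=True (p U s)=True p=False s=True F(q)=True q=False
s_5={p,q}: !((p U s) U F(q))=False ((p U s) U F(q))=True (p U s)=False p=True s=False F(q)=True q=True
s_6={p}: !((p U s) U F(q))=True ((p U s) U F(q))=False (p U s)=False p=True s=False F(q)=False q=False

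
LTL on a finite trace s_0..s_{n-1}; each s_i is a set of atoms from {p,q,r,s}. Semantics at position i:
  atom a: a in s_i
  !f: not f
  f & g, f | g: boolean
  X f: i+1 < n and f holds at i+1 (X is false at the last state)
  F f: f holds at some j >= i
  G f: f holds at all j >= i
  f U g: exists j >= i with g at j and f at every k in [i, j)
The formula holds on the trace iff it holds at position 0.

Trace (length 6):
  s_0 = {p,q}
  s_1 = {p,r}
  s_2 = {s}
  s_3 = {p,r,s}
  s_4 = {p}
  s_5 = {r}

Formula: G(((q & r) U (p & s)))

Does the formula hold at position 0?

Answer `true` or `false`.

Answer: false

Derivation:
s_0={p,q}: G(((q & r) U (p & s)))=False ((q & r) U (p & s))=False (q & r)=False q=True r=False (p & s)=False p=True s=False
s_1={p,r}: G(((q & r) U (p & s)))=False ((q & r) U (p & s))=False (q & r)=False q=False r=True (p & s)=False p=True s=False
s_2={s}: G(((q & r) U (p & s)))=False ((q & r) U (p & s))=False (q & r)=False q=False r=False (p & s)=False p=False s=True
s_3={p,r,s}: G(((q & r) U (p & s)))=False ((q & r) U (p & s))=True (q & r)=False q=False r=True (p & s)=True p=True s=True
s_4={p}: G(((q & r) U (p & s)))=False ((q & r) U (p & s))=False (q & r)=False q=False r=False (p & s)=False p=True s=False
s_5={r}: G(((q & r) U (p & s)))=False ((q & r) U (p & s))=False (q & r)=False q=False r=True (p & s)=False p=False s=False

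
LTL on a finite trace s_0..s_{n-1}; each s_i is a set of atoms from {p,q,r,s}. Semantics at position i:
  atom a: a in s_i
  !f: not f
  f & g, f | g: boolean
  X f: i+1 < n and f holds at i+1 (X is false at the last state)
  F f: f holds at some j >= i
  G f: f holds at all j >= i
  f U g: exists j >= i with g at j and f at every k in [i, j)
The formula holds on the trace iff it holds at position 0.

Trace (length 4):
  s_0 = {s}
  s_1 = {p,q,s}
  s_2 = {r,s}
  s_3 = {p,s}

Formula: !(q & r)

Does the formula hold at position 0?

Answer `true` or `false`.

Answer: true

Derivation:
s_0={s}: !(q & r)=True (q & r)=False q=False r=False
s_1={p,q,s}: !(q & r)=True (q & r)=False q=True r=False
s_2={r,s}: !(q & r)=True (q & r)=False q=False r=True
s_3={p,s}: !(q & r)=True (q & r)=False q=False r=False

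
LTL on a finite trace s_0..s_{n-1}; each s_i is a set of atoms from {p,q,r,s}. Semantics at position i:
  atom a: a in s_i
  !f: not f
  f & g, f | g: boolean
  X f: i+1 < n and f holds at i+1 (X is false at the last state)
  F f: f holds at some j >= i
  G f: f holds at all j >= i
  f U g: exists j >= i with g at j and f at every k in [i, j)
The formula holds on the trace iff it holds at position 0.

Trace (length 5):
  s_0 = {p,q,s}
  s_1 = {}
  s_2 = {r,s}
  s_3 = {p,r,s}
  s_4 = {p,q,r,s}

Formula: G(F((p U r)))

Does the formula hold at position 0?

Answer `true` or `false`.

s_0={p,q,s}: G(F((p U r)))=True F((p U r))=True (p U r)=False p=True r=False
s_1={}: G(F((p U r)))=True F((p U r))=True (p U r)=False p=False r=False
s_2={r,s}: G(F((p U r)))=True F((p U r))=True (p U r)=True p=False r=True
s_3={p,r,s}: G(F((p U r)))=True F((p U r))=True (p U r)=True p=True r=True
s_4={p,q,r,s}: G(F((p U r)))=True F((p U r))=True (p U r)=True p=True r=True

Answer: true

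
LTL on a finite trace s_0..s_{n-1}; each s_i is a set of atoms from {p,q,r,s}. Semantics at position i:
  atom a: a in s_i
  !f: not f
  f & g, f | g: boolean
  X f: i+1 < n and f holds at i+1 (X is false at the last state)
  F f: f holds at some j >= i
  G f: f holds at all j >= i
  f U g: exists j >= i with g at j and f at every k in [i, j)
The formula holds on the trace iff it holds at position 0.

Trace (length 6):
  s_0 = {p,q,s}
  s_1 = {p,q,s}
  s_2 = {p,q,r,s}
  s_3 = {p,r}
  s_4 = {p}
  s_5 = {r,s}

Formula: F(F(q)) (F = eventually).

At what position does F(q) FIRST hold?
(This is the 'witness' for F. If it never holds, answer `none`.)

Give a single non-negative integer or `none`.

Answer: 0

Derivation:
s_0={p,q,s}: F(q)=True q=True
s_1={p,q,s}: F(q)=True q=True
s_2={p,q,r,s}: F(q)=True q=True
s_3={p,r}: F(q)=False q=False
s_4={p}: F(q)=False q=False
s_5={r,s}: F(q)=False q=False
F(F(q)) holds; first witness at position 0.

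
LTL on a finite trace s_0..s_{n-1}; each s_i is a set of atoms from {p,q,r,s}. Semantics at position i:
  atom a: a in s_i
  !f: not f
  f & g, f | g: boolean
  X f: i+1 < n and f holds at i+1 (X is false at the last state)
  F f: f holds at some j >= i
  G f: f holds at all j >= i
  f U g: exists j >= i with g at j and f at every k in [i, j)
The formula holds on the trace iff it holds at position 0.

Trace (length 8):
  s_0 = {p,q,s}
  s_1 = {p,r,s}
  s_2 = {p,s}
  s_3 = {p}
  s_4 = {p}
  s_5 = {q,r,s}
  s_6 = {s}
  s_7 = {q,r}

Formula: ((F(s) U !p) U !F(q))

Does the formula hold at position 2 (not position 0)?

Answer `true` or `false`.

s_0={p,q,s}: ((F(s) U !p) U !F(q))=False (F(s) U !p)=True F(s)=True s=True !p=False p=True !F(q)=False F(q)=True q=True
s_1={p,r,s}: ((F(s) U !p) U !F(q))=False (F(s) U !p)=True F(s)=True s=True !p=False p=True !F(q)=False F(q)=True q=False
s_2={p,s}: ((F(s) U !p) U !F(q))=False (F(s) U !p)=True F(s)=True s=True !p=False p=True !F(q)=False F(q)=True q=False
s_3={p}: ((F(s) U !p) U !F(q))=False (F(s) U !p)=True F(s)=True s=False !p=False p=True !F(q)=False F(q)=True q=False
s_4={p}: ((F(s) U !p) U !F(q))=False (F(s) U !p)=True F(s)=True s=False !p=False p=True !F(q)=False F(q)=True q=False
s_5={q,r,s}: ((F(s) U !p) U !F(q))=False (F(s) U !p)=True F(s)=True s=True !p=True p=False !F(q)=False F(q)=True q=True
s_6={s}: ((F(s) U !p) U !F(q))=False (F(s) U !p)=True F(s)=True s=True !p=True p=False !F(q)=False F(q)=True q=False
s_7={q,r}: ((F(s) U !p) U !F(q))=False (F(s) U !p)=True F(s)=False s=False !p=True p=False !F(q)=False F(q)=True q=True
Evaluating at position 2: result = False

Answer: false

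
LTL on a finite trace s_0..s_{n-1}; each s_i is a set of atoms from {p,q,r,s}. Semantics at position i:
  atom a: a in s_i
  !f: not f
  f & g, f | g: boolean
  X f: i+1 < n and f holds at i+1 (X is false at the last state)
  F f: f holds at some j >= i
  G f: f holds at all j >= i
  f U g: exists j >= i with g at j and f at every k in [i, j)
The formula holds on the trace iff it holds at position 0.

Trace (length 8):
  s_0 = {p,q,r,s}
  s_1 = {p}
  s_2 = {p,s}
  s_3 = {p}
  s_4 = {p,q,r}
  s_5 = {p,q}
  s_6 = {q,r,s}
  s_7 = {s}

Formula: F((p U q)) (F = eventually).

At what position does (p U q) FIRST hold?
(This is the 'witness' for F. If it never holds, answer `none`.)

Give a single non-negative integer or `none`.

s_0={p,q,r,s}: (p U q)=True p=True q=True
s_1={p}: (p U q)=True p=True q=False
s_2={p,s}: (p U q)=True p=True q=False
s_3={p}: (p U q)=True p=True q=False
s_4={p,q,r}: (p U q)=True p=True q=True
s_5={p,q}: (p U q)=True p=True q=True
s_6={q,r,s}: (p U q)=True p=False q=True
s_7={s}: (p U q)=False p=False q=False
F((p U q)) holds; first witness at position 0.

Answer: 0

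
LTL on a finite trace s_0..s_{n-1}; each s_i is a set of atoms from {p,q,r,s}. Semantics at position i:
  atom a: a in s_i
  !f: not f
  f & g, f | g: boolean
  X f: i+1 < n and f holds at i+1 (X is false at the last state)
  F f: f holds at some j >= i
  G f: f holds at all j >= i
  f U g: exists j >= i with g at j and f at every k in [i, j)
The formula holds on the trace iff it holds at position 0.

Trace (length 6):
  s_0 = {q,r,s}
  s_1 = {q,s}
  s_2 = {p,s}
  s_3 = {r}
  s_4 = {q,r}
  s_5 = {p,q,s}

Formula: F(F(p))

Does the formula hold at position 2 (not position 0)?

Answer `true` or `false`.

s_0={q,r,s}: F(F(p))=True F(p)=True p=False
s_1={q,s}: F(F(p))=True F(p)=True p=False
s_2={p,s}: F(F(p))=True F(p)=True p=True
s_3={r}: F(F(p))=True F(p)=True p=False
s_4={q,r}: F(F(p))=True F(p)=True p=False
s_5={p,q,s}: F(F(p))=True F(p)=True p=True
Evaluating at position 2: result = True

Answer: true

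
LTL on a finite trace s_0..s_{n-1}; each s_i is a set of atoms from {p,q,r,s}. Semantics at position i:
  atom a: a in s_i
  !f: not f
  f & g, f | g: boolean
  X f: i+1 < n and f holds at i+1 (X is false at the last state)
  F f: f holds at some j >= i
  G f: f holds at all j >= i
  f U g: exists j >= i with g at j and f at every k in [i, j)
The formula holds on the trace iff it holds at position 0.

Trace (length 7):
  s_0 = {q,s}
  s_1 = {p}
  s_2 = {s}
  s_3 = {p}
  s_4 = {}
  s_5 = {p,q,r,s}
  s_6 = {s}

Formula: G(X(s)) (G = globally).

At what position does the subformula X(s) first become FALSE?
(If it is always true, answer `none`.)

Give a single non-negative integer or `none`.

Answer: 0

Derivation:
s_0={q,s}: X(s)=False s=True
s_1={p}: X(s)=True s=False
s_2={s}: X(s)=False s=True
s_3={p}: X(s)=False s=False
s_4={}: X(s)=True s=False
s_5={p,q,r,s}: X(s)=True s=True
s_6={s}: X(s)=False s=True
G(X(s)) holds globally = False
First violation at position 0.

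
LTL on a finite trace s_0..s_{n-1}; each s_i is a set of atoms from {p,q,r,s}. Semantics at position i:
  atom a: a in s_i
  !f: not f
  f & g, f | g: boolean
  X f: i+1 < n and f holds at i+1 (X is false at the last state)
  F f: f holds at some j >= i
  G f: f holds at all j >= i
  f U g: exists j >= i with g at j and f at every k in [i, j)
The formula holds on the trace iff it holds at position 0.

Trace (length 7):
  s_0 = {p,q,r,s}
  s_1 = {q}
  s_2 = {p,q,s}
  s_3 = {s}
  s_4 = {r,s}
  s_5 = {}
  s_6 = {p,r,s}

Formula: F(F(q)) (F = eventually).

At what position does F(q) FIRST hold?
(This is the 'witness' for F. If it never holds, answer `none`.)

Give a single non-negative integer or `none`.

s_0={p,q,r,s}: F(q)=True q=True
s_1={q}: F(q)=True q=True
s_2={p,q,s}: F(q)=True q=True
s_3={s}: F(q)=False q=False
s_4={r,s}: F(q)=False q=False
s_5={}: F(q)=False q=False
s_6={p,r,s}: F(q)=False q=False
F(F(q)) holds; first witness at position 0.

Answer: 0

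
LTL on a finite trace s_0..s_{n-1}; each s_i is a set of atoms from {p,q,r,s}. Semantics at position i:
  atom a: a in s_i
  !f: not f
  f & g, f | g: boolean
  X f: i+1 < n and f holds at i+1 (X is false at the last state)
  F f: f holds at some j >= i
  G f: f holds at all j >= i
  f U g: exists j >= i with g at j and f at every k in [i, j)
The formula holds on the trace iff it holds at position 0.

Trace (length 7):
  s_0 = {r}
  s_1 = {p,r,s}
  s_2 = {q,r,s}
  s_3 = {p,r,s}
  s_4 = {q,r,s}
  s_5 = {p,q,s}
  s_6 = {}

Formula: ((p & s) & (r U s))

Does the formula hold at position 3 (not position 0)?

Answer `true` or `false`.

Answer: true

Derivation:
s_0={r}: ((p & s) & (r U s))=False (p & s)=False p=False s=False (r U s)=True r=True
s_1={p,r,s}: ((p & s) & (r U s))=True (p & s)=True p=True s=True (r U s)=True r=True
s_2={q,r,s}: ((p & s) & (r U s))=False (p & s)=False p=False s=True (r U s)=True r=True
s_3={p,r,s}: ((p & s) & (r U s))=True (p & s)=True p=True s=True (r U s)=True r=True
s_4={q,r,s}: ((p & s) & (r U s))=False (p & s)=False p=False s=True (r U s)=True r=True
s_5={p,q,s}: ((p & s) & (r U s))=True (p & s)=True p=True s=True (r U s)=True r=False
s_6={}: ((p & s) & (r U s))=False (p & s)=False p=False s=False (r U s)=False r=False
Evaluating at position 3: result = True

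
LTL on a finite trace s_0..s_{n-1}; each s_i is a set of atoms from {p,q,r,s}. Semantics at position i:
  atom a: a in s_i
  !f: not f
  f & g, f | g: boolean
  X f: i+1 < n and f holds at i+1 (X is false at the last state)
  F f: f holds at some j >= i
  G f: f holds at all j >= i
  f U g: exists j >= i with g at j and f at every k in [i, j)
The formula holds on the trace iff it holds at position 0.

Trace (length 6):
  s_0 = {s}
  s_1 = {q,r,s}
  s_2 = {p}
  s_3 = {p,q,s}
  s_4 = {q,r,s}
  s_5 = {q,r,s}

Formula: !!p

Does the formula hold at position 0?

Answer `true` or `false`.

s_0={s}: !!p=False !p=True p=False
s_1={q,r,s}: !!p=False !p=True p=False
s_2={p}: !!p=True !p=False p=True
s_3={p,q,s}: !!p=True !p=False p=True
s_4={q,r,s}: !!p=False !p=True p=False
s_5={q,r,s}: !!p=False !p=True p=False

Answer: false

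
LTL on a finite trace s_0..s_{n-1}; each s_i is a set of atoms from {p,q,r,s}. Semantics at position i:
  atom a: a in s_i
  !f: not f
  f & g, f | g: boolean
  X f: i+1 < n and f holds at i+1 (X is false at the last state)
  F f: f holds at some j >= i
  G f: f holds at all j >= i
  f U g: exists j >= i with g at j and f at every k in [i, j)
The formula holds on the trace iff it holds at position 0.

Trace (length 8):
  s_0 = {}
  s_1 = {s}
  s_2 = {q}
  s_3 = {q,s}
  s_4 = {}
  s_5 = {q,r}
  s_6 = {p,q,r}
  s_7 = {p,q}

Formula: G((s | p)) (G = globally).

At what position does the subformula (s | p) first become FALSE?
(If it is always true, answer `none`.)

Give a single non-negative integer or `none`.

Answer: 0

Derivation:
s_0={}: (s | p)=False s=False p=False
s_1={s}: (s | p)=True s=True p=False
s_2={q}: (s | p)=False s=False p=False
s_3={q,s}: (s | p)=True s=True p=False
s_4={}: (s | p)=False s=False p=False
s_5={q,r}: (s | p)=False s=False p=False
s_6={p,q,r}: (s | p)=True s=False p=True
s_7={p,q}: (s | p)=True s=False p=True
G((s | p)) holds globally = False
First violation at position 0.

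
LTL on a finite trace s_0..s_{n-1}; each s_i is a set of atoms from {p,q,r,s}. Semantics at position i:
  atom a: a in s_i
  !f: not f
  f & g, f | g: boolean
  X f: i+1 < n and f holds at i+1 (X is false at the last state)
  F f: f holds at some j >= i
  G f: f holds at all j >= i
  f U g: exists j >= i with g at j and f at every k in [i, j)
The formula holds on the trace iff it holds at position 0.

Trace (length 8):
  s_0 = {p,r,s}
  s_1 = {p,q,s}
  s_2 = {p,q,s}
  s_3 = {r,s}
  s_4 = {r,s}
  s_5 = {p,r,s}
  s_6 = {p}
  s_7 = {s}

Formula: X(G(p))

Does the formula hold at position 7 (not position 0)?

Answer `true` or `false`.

s_0={p,r,s}: X(G(p))=False G(p)=False p=True
s_1={p,q,s}: X(G(p))=False G(p)=False p=True
s_2={p,q,s}: X(G(p))=False G(p)=False p=True
s_3={r,s}: X(G(p))=False G(p)=False p=False
s_4={r,s}: X(G(p))=False G(p)=False p=False
s_5={p,r,s}: X(G(p))=False G(p)=False p=True
s_6={p}: X(G(p))=False G(p)=False p=True
s_7={s}: X(G(p))=False G(p)=False p=False
Evaluating at position 7: result = False

Answer: false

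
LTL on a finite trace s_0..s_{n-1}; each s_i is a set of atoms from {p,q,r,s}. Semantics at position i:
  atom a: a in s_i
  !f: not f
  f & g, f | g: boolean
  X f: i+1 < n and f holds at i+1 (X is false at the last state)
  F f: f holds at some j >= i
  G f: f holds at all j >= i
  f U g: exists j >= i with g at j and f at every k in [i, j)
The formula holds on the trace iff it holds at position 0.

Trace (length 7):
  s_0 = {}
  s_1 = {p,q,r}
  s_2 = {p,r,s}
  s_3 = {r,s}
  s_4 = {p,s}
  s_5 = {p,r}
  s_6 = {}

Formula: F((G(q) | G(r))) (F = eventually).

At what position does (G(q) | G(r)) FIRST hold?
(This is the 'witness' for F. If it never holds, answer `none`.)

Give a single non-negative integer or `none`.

s_0={}: (G(q) | G(r))=False G(q)=False q=False G(r)=False r=False
s_1={p,q,r}: (G(q) | G(r))=False G(q)=False q=True G(r)=False r=True
s_2={p,r,s}: (G(q) | G(r))=False G(q)=False q=False G(r)=False r=True
s_3={r,s}: (G(q) | G(r))=False G(q)=False q=False G(r)=False r=True
s_4={p,s}: (G(q) | G(r))=False G(q)=False q=False G(r)=False r=False
s_5={p,r}: (G(q) | G(r))=False G(q)=False q=False G(r)=False r=True
s_6={}: (G(q) | G(r))=False G(q)=False q=False G(r)=False r=False
F((G(q) | G(r))) does not hold (no witness exists).

Answer: none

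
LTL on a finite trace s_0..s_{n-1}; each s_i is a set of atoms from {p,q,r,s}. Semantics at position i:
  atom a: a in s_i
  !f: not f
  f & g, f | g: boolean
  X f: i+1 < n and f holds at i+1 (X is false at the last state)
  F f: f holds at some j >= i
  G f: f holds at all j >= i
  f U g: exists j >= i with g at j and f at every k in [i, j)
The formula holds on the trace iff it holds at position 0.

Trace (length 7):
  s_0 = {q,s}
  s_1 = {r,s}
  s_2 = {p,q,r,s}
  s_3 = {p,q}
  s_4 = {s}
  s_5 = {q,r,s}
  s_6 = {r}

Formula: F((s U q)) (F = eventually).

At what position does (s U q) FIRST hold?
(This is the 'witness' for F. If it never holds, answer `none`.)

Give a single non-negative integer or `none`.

Answer: 0

Derivation:
s_0={q,s}: (s U q)=True s=True q=True
s_1={r,s}: (s U q)=True s=True q=False
s_2={p,q,r,s}: (s U q)=True s=True q=True
s_3={p,q}: (s U q)=True s=False q=True
s_4={s}: (s U q)=True s=True q=False
s_5={q,r,s}: (s U q)=True s=True q=True
s_6={r}: (s U q)=False s=False q=False
F((s U q)) holds; first witness at position 0.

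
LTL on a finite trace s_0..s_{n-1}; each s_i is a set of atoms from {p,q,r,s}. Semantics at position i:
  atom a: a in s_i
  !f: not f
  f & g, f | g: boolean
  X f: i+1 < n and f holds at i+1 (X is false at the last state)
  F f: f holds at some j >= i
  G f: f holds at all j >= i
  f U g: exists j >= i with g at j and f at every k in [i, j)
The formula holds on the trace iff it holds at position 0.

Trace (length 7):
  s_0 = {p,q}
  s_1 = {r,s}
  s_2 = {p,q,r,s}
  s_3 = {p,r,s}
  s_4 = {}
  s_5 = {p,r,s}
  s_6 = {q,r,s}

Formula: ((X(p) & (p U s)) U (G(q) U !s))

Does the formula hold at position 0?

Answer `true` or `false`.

Answer: true

Derivation:
s_0={p,q}: ((X(p) & (p U s)) U (G(q) U !s))=True (X(p) & (p U s))=False X(p)=False p=True (p U s)=True s=False (G(q) U !s)=True G(q)=False q=True !s=True
s_1={r,s}: ((X(p) & (p U s)) U (G(q) U !s))=False (X(p) & (p U s))=True X(p)=True p=False (p U s)=True s=True (G(q) U !s)=False G(q)=False q=False !s=False
s_2={p,q,r,s}: ((X(p) & (p U s)) U (G(q) U !s))=False (X(p) & (p U s))=True X(p)=True p=True (p U s)=True s=True (G(q) U !s)=False G(q)=False q=True !s=False
s_3={p,r,s}: ((X(p) & (p U s)) U (G(q) U !s))=False (X(p) & (p U s))=False X(p)=False p=True (p U s)=True s=True (G(q) U !s)=False G(q)=False q=False !s=False
s_4={}: ((X(p) & (p U s)) U (G(q) U !s))=True (X(p) & (p U s))=False X(p)=True p=False (p U s)=False s=False (G(q) U !s)=True G(q)=False q=False !s=True
s_5={p,r,s}: ((X(p) & (p U s)) U (G(q) U !s))=False (X(p) & (p U s))=False X(p)=False p=True (p U s)=True s=True (G(q) U !s)=False G(q)=False q=False !s=False
s_6={q,r,s}: ((X(p) & (p U s)) U (G(q) U !s))=False (X(p) & (p U s))=False X(p)=False p=False (p U s)=True s=True (G(q) U !s)=False G(q)=True q=True !s=False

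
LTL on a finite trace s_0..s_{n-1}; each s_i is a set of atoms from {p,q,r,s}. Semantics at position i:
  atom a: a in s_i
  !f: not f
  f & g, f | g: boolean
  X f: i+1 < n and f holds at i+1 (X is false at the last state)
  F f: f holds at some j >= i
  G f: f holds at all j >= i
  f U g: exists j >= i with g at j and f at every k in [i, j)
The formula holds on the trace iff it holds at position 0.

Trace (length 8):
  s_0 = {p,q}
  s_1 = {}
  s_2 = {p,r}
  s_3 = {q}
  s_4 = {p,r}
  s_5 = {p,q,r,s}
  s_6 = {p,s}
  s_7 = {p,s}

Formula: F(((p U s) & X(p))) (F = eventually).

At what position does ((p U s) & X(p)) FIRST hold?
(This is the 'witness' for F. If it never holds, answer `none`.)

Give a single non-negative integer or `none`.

Answer: 4

Derivation:
s_0={p,q}: ((p U s) & X(p))=False (p U s)=False p=True s=False X(p)=False
s_1={}: ((p U s) & X(p))=False (p U s)=False p=False s=False X(p)=True
s_2={p,r}: ((p U s) & X(p))=False (p U s)=False p=True s=False X(p)=False
s_3={q}: ((p U s) & X(p))=False (p U s)=False p=False s=False X(p)=True
s_4={p,r}: ((p U s) & X(p))=True (p U s)=True p=True s=False X(p)=True
s_5={p,q,r,s}: ((p U s) & X(p))=True (p U s)=True p=True s=True X(p)=True
s_6={p,s}: ((p U s) & X(p))=True (p U s)=True p=True s=True X(p)=True
s_7={p,s}: ((p U s) & X(p))=False (p U s)=True p=True s=True X(p)=False
F(((p U s) & X(p))) holds; first witness at position 4.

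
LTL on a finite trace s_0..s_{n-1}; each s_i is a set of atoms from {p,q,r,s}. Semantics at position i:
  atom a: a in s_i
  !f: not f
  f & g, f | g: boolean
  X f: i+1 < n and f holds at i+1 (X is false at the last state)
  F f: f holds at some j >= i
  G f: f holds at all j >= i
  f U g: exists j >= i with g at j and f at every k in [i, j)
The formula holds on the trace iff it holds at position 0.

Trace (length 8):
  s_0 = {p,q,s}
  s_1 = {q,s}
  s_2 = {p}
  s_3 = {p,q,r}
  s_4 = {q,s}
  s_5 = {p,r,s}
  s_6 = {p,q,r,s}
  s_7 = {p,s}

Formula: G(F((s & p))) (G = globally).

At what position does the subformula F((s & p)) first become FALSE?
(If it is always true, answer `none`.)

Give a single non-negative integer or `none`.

Answer: none

Derivation:
s_0={p,q,s}: F((s & p))=True (s & p)=True s=True p=True
s_1={q,s}: F((s & p))=True (s & p)=False s=True p=False
s_2={p}: F((s & p))=True (s & p)=False s=False p=True
s_3={p,q,r}: F((s & p))=True (s & p)=False s=False p=True
s_4={q,s}: F((s & p))=True (s & p)=False s=True p=False
s_5={p,r,s}: F((s & p))=True (s & p)=True s=True p=True
s_6={p,q,r,s}: F((s & p))=True (s & p)=True s=True p=True
s_7={p,s}: F((s & p))=True (s & p)=True s=True p=True
G(F((s & p))) holds globally = True
No violation — formula holds at every position.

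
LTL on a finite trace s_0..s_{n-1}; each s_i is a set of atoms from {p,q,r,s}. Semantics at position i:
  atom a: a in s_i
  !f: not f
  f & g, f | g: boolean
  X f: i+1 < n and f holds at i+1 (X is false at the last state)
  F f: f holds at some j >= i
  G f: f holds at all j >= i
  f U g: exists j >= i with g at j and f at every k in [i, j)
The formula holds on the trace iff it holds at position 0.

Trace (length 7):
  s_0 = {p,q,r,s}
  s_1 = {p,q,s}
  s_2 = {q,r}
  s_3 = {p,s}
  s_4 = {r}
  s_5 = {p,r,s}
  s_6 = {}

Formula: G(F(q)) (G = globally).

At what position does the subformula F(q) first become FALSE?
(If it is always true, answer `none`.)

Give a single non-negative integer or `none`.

Answer: 3

Derivation:
s_0={p,q,r,s}: F(q)=True q=True
s_1={p,q,s}: F(q)=True q=True
s_2={q,r}: F(q)=True q=True
s_3={p,s}: F(q)=False q=False
s_4={r}: F(q)=False q=False
s_5={p,r,s}: F(q)=False q=False
s_6={}: F(q)=False q=False
G(F(q)) holds globally = False
First violation at position 3.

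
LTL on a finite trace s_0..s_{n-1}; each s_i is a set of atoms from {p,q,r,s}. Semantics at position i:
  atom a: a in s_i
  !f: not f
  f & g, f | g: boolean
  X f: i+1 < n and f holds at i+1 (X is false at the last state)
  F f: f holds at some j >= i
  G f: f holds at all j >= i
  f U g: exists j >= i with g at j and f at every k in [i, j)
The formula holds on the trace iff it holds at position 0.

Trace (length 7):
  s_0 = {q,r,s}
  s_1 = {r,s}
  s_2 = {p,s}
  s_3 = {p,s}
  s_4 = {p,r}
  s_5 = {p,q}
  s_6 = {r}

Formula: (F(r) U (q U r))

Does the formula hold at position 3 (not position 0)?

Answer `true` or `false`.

s_0={q,r,s}: (F(r) U (q U r))=True F(r)=True r=True (q U r)=True q=True
s_1={r,s}: (F(r) U (q U r))=True F(r)=True r=True (q U r)=True q=False
s_2={p,s}: (F(r) U (q U r))=True F(r)=True r=False (q U r)=False q=False
s_3={p,s}: (F(r) U (q U r))=True F(r)=True r=False (q U r)=False q=False
s_4={p,r}: (F(r) U (q U r))=True F(r)=True r=True (q U r)=True q=False
s_5={p,q}: (F(r) U (q U r))=True F(r)=True r=False (q U r)=True q=True
s_6={r}: (F(r) U (q U r))=True F(r)=True r=True (q U r)=True q=False
Evaluating at position 3: result = True

Answer: true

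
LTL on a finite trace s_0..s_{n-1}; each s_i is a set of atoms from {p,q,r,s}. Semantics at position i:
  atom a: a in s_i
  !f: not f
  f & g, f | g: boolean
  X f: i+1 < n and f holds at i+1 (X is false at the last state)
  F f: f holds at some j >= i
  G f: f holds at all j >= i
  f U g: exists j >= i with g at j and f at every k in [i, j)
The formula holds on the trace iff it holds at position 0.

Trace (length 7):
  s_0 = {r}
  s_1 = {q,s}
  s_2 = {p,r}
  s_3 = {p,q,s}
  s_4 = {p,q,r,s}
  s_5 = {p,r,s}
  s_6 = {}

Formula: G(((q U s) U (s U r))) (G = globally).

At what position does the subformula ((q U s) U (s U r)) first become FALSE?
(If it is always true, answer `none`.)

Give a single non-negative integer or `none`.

Answer: 6

Derivation:
s_0={r}: ((q U s) U (s U r))=True (q U s)=False q=False s=False (s U r)=True r=True
s_1={q,s}: ((q U s) U (s U r))=True (q U s)=True q=True s=True (s U r)=True r=False
s_2={p,r}: ((q U s) U (s U r))=True (q U s)=False q=False s=False (s U r)=True r=True
s_3={p,q,s}: ((q U s) U (s U r))=True (q U s)=True q=True s=True (s U r)=True r=False
s_4={p,q,r,s}: ((q U s) U (s U r))=True (q U s)=True q=True s=True (s U r)=True r=True
s_5={p,r,s}: ((q U s) U (s U r))=True (q U s)=True q=False s=True (s U r)=True r=True
s_6={}: ((q U s) U (s U r))=False (q U s)=False q=False s=False (s U r)=False r=False
G(((q U s) U (s U r))) holds globally = False
First violation at position 6.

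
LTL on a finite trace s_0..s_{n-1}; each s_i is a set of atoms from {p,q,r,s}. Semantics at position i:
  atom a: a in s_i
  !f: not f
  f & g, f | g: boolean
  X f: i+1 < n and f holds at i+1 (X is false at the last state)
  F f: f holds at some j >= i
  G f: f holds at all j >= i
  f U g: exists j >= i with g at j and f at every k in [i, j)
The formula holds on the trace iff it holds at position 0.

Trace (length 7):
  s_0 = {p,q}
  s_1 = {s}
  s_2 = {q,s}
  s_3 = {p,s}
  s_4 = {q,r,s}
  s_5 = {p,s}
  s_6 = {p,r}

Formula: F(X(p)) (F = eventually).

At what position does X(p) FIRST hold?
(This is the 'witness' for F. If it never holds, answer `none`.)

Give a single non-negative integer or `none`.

s_0={p,q}: X(p)=False p=True
s_1={s}: X(p)=False p=False
s_2={q,s}: X(p)=True p=False
s_3={p,s}: X(p)=False p=True
s_4={q,r,s}: X(p)=True p=False
s_5={p,s}: X(p)=True p=True
s_6={p,r}: X(p)=False p=True
F(X(p)) holds; first witness at position 2.

Answer: 2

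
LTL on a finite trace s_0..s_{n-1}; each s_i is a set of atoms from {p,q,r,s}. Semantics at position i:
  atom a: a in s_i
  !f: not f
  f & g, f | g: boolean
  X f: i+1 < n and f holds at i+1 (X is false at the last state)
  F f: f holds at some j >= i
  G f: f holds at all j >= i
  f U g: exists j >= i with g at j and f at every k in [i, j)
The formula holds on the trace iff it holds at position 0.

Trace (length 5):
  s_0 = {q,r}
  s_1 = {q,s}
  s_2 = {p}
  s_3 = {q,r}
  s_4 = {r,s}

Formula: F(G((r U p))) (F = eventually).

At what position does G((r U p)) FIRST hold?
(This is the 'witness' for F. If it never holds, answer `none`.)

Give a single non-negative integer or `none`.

Answer: none

Derivation:
s_0={q,r}: G((r U p))=False (r U p)=False r=True p=False
s_1={q,s}: G((r U p))=False (r U p)=False r=False p=False
s_2={p}: G((r U p))=False (r U p)=True r=False p=True
s_3={q,r}: G((r U p))=False (r U p)=False r=True p=False
s_4={r,s}: G((r U p))=False (r U p)=False r=True p=False
F(G((r U p))) does not hold (no witness exists).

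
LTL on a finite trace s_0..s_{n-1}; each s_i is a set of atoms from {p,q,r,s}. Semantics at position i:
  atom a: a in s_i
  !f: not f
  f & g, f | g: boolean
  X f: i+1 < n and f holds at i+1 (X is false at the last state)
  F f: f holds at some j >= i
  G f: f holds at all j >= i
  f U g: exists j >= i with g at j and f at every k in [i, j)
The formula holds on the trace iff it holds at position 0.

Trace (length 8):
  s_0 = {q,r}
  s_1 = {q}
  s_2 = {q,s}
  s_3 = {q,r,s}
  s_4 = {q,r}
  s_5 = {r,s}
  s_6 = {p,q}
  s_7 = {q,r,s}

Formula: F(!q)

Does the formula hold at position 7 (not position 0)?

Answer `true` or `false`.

Answer: false

Derivation:
s_0={q,r}: F(!q)=True !q=False q=True
s_1={q}: F(!q)=True !q=False q=True
s_2={q,s}: F(!q)=True !q=False q=True
s_3={q,r,s}: F(!q)=True !q=False q=True
s_4={q,r}: F(!q)=True !q=False q=True
s_5={r,s}: F(!q)=True !q=True q=False
s_6={p,q}: F(!q)=False !q=False q=True
s_7={q,r,s}: F(!q)=False !q=False q=True
Evaluating at position 7: result = False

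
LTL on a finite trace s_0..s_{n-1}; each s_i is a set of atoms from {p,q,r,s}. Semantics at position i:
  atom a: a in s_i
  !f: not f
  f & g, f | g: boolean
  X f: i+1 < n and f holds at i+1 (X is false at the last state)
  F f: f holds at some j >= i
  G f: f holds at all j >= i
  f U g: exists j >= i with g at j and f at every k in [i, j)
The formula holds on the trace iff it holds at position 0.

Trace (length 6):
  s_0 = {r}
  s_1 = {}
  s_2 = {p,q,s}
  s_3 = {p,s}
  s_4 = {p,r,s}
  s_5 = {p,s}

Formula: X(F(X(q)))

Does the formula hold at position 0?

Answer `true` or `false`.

s_0={r}: X(F(X(q)))=True F(X(q))=True X(q)=False q=False
s_1={}: X(F(X(q)))=False F(X(q))=True X(q)=True q=False
s_2={p,q,s}: X(F(X(q)))=False F(X(q))=False X(q)=False q=True
s_3={p,s}: X(F(X(q)))=False F(X(q))=False X(q)=False q=False
s_4={p,r,s}: X(F(X(q)))=False F(X(q))=False X(q)=False q=False
s_5={p,s}: X(F(X(q)))=False F(X(q))=False X(q)=False q=False

Answer: true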